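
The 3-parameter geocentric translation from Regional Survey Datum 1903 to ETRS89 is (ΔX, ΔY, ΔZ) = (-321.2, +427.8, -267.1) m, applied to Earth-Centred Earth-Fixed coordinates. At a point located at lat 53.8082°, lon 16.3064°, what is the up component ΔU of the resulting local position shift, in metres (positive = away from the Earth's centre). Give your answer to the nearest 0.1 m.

ΔU = -326.7 m

At φ = 53.8082°, λ = 16.3064°: sin φ = 0.807045, cos φ = 0.590490, sin λ = 0.280774, cos λ = 0.959774.
ΔU = cos φ cos λ·ΔX + cos φ sin λ·ΔY + sin φ·ΔZ = (0.590490)(0.959774)(-321.2) + (0.590490)(0.280774)(427.8) + (0.807045)(-267.1) = -326.67 m.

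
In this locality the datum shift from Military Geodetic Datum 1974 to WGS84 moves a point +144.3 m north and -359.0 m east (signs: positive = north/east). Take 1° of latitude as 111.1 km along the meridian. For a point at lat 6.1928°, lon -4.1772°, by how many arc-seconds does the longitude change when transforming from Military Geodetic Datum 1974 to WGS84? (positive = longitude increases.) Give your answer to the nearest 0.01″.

At latitude 6.1928°, cos φ = 0.994165.
1° of longitude at this latitude = 111.1 × cos φ = 110.45 km, so Δλ = -359.0 / 110451.7 = -0.0032503° = -11.701″.

Δλ = -11.70″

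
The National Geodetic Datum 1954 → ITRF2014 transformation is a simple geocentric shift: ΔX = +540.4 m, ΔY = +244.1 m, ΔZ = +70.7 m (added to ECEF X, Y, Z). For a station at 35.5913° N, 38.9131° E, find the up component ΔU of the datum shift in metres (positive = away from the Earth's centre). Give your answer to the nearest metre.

ΔU = 508 m

The local up (radial) axis is (cos φ cos λ, cos φ sin λ, sin φ), giving ΔU = 341.934 + 124.686 + 41.147 = 507.77 m.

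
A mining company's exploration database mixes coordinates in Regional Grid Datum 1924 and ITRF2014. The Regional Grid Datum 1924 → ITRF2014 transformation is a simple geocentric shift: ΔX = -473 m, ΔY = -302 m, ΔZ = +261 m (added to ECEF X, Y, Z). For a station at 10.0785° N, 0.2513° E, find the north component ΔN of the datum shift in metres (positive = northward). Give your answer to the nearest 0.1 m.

The local north axis is (−sin φ cos λ, −sin φ sin λ, cos φ), giving ΔN = 82.773 + 0.232 + 256.972 = 339.98 m.

ΔN = 340.0 m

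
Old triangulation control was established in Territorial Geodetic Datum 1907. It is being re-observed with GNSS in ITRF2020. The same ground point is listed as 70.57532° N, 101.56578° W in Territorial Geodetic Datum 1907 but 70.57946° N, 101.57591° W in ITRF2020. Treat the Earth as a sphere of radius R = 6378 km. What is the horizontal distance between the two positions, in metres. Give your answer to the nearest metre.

Δφ = 70.57946° − 70.57532° = +0.00414°; Δλ = -101.57591° − -101.56578° = -0.01013°.
1° along a meridian = πR/180 = 111317 m.
ΔN = Δφ × 111317 = 460.9 m; ΔE = Δλ × 111317 × cos(70.57532°) = -0.01013 × 111317 × 0.332567 = -375.0 m.
Distance = √(ΔE² + ΔN²) = √((-375.0)² + 460.9²) = 594.2 m.

594 m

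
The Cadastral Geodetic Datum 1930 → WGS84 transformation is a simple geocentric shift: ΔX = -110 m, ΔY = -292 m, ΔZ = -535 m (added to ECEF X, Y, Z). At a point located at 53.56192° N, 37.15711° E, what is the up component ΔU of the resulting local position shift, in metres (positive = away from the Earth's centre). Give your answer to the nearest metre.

ΔU = -587 m

At φ = 53.56192°, λ = 37.15711°: sin φ = 0.804499, cos φ = 0.593954, sin λ = 0.604003, cos λ = 0.796982.
ΔU = cos φ cos λ·ΔX + cos φ sin λ·ΔY + sin φ·ΔZ = (0.593954)(0.796982)(-110) + (0.593954)(0.604003)(-292) + (0.804499)(-535) = -587.23 m.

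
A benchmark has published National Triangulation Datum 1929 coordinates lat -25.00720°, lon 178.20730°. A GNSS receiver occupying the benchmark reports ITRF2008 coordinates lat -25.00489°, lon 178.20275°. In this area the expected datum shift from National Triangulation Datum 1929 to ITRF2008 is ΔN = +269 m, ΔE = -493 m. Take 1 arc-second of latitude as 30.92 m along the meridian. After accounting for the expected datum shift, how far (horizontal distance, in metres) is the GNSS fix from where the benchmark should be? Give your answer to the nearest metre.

Observed coordinate differences: Δφ = +0.00231°, Δλ = -0.00455°.
Converting to metres (1° lat = 111312 m, cos φ = 0.906255): observed ΔN = 257.1 m, observed ΔE = -459.0 m.
Subtracting the expected shift leaves a residual of 257.1 − (269) = -11.9 m north and -459.0 − (-493) = 34.0 m east.
Residual distance = √((-11.9)² + 34.0²) = 36.0 m.

36 m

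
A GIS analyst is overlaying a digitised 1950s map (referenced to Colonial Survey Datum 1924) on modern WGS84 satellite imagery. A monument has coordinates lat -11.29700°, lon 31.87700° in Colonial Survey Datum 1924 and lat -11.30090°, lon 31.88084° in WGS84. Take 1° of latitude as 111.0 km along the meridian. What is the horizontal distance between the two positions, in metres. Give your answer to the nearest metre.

602 m

Δφ = -11.30090° − -11.29700° = -0.00390°; Δλ = 31.88084° − 31.87700° = +0.00384°.
ΔN = Δφ × 111000 = -432.9 m; ΔE = Δλ × 111000 × cos(-11.29700°) = +0.00384 × 111000 × 0.980625 = 418.0 m.
Distance = √(ΔE² + ΔN²) = √(418.0² + (-432.9)²) = 601.8 m.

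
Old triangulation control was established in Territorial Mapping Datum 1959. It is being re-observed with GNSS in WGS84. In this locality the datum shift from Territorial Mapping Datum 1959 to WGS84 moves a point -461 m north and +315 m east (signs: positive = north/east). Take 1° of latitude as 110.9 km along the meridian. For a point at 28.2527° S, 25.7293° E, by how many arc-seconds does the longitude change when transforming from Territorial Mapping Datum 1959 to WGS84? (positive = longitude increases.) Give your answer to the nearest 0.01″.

Δλ = 11.61″

At latitude -28.2527°, cos φ = 0.880868.
1° of longitude at this latitude = 110.9 × cos φ = 97.69 km, so Δλ = 315.0 / 97688.3 = 0.0032245° = 11.608″.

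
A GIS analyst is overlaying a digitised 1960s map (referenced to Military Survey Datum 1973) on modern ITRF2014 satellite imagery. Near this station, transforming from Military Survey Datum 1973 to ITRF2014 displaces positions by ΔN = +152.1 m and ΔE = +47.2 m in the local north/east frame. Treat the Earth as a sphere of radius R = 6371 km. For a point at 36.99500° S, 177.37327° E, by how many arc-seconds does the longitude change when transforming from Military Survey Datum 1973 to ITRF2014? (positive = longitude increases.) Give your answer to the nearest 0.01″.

At latitude -36.99500°, cos φ = 0.798688.
One radian of longitude at latitude φ spans R cos φ, so Δλ = ΔE / (R cos φ) = 47.2 / (6371000 × 0.798688) = 9.2759e-06 rad = 1.913″.

Δλ = 1.91″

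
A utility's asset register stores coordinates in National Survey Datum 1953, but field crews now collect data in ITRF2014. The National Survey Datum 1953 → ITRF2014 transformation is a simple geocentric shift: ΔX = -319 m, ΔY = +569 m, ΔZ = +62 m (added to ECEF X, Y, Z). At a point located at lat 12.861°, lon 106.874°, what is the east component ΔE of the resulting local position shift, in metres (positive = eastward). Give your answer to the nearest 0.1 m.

At φ = 12.861°, λ = 106.874°: sin φ = 0.222587, cos φ = 0.974913, sin λ = 0.956945, cos λ = -0.290268.
ΔE = −sin λ·ΔX + cos λ·ΔY = −(0.956945)·(-319) + (-0.290268)·(569) = 140.10 m.

ΔE = 140.1 m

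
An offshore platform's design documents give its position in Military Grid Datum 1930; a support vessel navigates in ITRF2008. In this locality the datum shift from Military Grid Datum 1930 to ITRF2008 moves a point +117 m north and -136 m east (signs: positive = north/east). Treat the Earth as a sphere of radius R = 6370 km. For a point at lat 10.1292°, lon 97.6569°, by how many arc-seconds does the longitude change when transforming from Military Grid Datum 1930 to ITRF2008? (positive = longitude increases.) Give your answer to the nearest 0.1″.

At latitude 10.1292°, cos φ = 0.984414.
One radian of longitude at latitude φ spans R cos φ, so Δλ = ΔE / (R cos φ) = -136.0 / (6370000 × 0.984414) = -2.1688e-05 rad = -4.473″.

Δλ = -4.5″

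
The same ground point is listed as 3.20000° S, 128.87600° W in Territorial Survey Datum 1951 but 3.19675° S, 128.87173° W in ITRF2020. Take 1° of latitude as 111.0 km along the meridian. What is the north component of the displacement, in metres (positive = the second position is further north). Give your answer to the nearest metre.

ΔN = 361 m

Δφ = -3.19675° − -3.20000° = +0.00325°; Δλ = -128.87173° − -128.87600° = +0.00427°.
ΔN = Δφ × 111000 = 360.7 m; ΔE = Δλ × 111000 × cos(-3.20000°) = +0.00427 × 111000 × 0.998441 = 473.2 m.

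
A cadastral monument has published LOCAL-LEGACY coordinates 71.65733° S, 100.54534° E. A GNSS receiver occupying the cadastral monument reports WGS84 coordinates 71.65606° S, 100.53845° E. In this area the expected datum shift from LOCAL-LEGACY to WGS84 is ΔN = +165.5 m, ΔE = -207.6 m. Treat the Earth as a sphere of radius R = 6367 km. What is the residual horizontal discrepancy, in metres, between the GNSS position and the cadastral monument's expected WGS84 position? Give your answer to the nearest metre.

Observed coordinate differences: Δφ = +0.00127°, Δλ = -0.00689°.
Converting to metres (1° lat = 111125 m, cos φ = 0.314699): observed ΔN = 141.1 m, observed ΔE = -241.0 m.
Subtracting the expected shift leaves a residual of 141.1 − (165.5) = -24.4 m north and -241.0 − (-207.6) = -33.4 m east.
Residual distance = √((-24.4)² + (-33.4)²) = 41.3 m.

41 m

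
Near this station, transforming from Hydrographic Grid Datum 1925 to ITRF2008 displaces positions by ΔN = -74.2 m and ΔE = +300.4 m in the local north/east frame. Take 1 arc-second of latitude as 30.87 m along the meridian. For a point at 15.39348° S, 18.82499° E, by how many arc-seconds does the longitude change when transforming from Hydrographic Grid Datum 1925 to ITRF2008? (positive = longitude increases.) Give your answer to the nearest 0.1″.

At latitude -15.39348°, cos φ = 0.964126.
1″ of longitude at this latitude = 30.87 × cos φ = 29.7626 m, so Δλ = 300.4 / 29.7626 = 10.093″.

Δλ = 10.1″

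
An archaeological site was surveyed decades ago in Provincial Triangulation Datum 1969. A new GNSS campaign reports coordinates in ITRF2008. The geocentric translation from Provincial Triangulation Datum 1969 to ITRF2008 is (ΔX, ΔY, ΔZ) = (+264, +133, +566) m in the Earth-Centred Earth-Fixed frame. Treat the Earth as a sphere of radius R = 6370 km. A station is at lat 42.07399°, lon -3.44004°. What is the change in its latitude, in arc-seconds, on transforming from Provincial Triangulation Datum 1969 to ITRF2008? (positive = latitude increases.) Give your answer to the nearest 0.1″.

Δφ = 8.1″

sin φ = 0.670090, cos φ = 0.742280, sin λ = -0.060004, cos λ = 0.998198.
North component: ΔN = −sin φ cos λ·ΔX − sin φ sin λ·ΔY + cos φ·ΔZ = −(0.670090)(0.998198)(264) − (0.670090)(-0.060004)(133) + (0.742280)(566) = 248.89 m.
1° of latitude spans πR/180 = 111177 m, so Δφ = 248.89 / 111177 × 3600 = 8.059″.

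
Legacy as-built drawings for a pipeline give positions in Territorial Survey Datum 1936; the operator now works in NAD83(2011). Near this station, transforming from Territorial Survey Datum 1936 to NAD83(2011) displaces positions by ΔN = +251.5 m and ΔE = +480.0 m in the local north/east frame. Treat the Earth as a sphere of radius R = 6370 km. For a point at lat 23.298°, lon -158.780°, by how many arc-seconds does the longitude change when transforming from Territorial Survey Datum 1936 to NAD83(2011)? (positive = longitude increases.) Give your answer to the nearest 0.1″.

At latitude 23.298°, cos φ = 0.918460.
One radian of longitude at latitude φ spans R cos φ, so Δλ = ΔE / (R cos φ) = 480.0 / (6370000 × 0.918460) = 8.2043e-05 rad = 16.923″.

Δλ = 16.9″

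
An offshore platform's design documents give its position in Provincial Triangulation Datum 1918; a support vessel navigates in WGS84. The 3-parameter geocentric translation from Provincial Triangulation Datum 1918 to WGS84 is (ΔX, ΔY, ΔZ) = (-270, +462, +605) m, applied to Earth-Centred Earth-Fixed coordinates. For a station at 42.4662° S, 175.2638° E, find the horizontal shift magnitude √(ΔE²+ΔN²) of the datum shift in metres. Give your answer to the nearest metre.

787 m

The local east axis at (φ, λ) is (−sin λ, cos λ, 0), so ΔE = −sin(175.2638°)·(-270) + cos(175.2638°)·462 = -438.13 m.
The local north axis is (−sin φ cos λ, −sin φ sin λ, cos φ), giving ΔN = 181.669 + 25.755 + 446.294 = 653.72 m.
Horizontal magnitude = √(ΔE² + ΔN²) = √((-438.13)² + 653.72²) = 786.96 m.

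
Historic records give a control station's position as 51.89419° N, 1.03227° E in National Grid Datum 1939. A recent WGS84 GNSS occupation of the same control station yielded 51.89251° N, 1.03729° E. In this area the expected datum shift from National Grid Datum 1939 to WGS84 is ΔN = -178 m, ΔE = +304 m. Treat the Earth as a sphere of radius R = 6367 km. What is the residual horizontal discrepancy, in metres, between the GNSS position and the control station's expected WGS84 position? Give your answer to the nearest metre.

41 m

Observed coordinate differences: Δφ = -0.00168°, Δλ = +0.00502°.
Converting to metres (1° lat = 111125 m, cos φ = 0.617116): observed ΔN = -186.7 m, observed ΔE = 344.3 m.
Subtracting the expected shift leaves a residual of -186.7 − (-178) = -8.7 m north and 344.3 − (304) = 40.3 m east.
Residual distance = √((-8.7)² + 40.3²) = 41.2 m.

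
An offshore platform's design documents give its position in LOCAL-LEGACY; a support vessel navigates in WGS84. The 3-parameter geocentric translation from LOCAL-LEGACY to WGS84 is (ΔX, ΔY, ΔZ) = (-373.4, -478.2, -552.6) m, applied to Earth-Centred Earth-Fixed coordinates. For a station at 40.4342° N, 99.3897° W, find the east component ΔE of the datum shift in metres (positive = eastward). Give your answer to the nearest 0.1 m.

At φ = 40.4342°, λ = -99.3897°: sin φ = 0.648574, cos φ = 0.761151, sin λ = -0.986602, cos λ = -0.163149.
ΔE = −sin λ·ΔX + cos λ·ΔY = −(-0.986602)·(-373.4) + (-0.163149)·(-478.2) = -290.38 m.

ΔE = -290.4 m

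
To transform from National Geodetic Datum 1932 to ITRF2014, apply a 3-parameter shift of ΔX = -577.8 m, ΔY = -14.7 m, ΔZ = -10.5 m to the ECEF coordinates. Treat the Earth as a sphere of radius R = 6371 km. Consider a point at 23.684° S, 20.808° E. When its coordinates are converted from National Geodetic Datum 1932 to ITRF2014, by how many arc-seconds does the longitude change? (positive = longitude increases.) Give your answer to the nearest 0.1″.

sin φ = -0.401692, cos φ = 0.915775, sin λ = 0.355237, cos λ = 0.934776.
East component: ΔE = −sin λ·ΔX + cos λ·ΔY = −(0.355237)(-577.8) + (0.934776)(-14.7) = 191.52 m.
1° of latitude spans πR/180 = 111195 m; at latitude φ, 1° of longitude spans that × cos φ = 101829.5 m, so Δλ = 191.52 / 101829.5 × 3600 = 6.771″.

Δλ = 6.8″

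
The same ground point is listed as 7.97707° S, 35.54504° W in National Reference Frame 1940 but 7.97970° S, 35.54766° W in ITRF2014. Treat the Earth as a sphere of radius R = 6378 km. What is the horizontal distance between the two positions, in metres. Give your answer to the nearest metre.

Δφ = -7.97970° − -7.97707° = -0.00263°; Δλ = -35.54766° − -35.54504° = -0.00262°.
1° along a meridian = πR/180 = 111317 m.
ΔN = Δφ × 111317 = -292.8 m; ΔE = Δλ × 111317 × cos(-7.97707°) = -0.00262 × 111317 × 0.990324 = -288.8 m.
Distance = √(ΔE² + ΔN²) = √((-288.8)² + (-292.8)²) = 411.3 m.

411 m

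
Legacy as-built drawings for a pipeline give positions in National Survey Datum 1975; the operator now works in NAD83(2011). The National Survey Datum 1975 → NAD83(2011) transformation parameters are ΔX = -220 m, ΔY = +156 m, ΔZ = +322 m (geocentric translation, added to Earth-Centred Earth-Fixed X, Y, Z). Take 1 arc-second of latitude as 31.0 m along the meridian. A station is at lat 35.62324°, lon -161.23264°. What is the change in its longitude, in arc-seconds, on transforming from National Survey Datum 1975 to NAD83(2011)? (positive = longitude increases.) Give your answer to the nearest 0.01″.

sin φ = 0.582453, cos φ = 0.812865, sin λ = -0.321726, cos λ = -0.946833.
East component: ΔE = −sin λ·ΔX + cos λ·ΔY = −(-0.321726)(-220) + (-0.946833)(156) = -218.49 m.
1° of latitude spans 3600 × 31.00 = 111600 m; at latitude φ, 1° of longitude spans that × cos φ = 90715.7 m, so Δλ = -218.49 / 90715.7 × 3600 = -8.670″.

Δλ = -8.67″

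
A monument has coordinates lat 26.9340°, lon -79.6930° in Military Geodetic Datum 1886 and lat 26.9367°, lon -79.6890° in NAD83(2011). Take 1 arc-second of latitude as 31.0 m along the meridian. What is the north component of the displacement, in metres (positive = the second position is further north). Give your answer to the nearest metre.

ΔN = 301 m

Δφ = 26.9367° − 26.9340° = +0.0027°; Δλ = -79.6890° − -79.6930° = +0.0040°.
1° of latitude = 3600 × 31.00 = 111600 m.
ΔN = Δφ × 111600 = 301.3 m; ΔE = Δλ × 111600 × cos(26.9340°) = +0.0040 × 111600 × 0.891529 = 398.0 m.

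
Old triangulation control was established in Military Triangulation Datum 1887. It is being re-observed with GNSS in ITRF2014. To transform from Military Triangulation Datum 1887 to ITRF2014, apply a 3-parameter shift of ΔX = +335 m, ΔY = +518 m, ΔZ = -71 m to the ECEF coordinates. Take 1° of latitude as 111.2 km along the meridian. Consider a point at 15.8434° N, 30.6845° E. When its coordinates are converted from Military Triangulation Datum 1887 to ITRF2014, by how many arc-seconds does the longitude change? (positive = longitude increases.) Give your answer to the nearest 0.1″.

sin φ = 0.273009, cos φ = 0.962011, sin λ = 0.510310, cos λ = 0.859990.
East component: ΔE = −sin λ·ΔX + cos λ·ΔY = −(0.510310)(335) + (0.859990)(518) = 274.52 m.
1° of latitude spans 111200 m; at latitude φ, 1° of longitude spans that × cos φ = 106975.7 m, so Δλ = 274.52 / 106975.7 × 3600 = 9.238″.

Δλ = 9.2″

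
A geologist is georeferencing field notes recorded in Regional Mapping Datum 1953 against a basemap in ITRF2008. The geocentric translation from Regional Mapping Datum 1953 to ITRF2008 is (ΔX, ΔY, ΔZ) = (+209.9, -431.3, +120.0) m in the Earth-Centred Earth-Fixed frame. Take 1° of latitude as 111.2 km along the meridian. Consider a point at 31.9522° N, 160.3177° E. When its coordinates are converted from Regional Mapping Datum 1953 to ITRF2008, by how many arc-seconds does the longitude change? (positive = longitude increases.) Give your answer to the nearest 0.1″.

sin φ = 0.529212, cos φ = 0.848490, sin λ = 0.336804, cos λ = -0.941575.
East component: ΔE = −sin λ·ΔX + cos λ·ΔY = −(0.336804)(209.9) + (-0.941575)(-431.3) = 335.41 m.
1° of latitude spans 111200 m; at latitude φ, 1° of longitude spans that × cos φ = 94352.1 m, so Δλ = 335.41 / 94352.1 × 3600 = 12.797″.

Δλ = 12.8″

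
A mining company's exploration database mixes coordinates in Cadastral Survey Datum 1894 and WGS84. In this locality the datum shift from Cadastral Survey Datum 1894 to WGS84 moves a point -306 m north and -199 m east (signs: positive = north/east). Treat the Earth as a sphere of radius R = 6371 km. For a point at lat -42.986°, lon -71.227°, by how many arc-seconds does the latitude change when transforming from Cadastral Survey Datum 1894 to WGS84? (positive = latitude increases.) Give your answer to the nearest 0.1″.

Δφ = -9.9″

On a sphere of radius R, 1 rad of latitude = R, so Δφ = ΔN / R = -306.0 / 6371000 = -4.8030e-05 rad = -9.907″.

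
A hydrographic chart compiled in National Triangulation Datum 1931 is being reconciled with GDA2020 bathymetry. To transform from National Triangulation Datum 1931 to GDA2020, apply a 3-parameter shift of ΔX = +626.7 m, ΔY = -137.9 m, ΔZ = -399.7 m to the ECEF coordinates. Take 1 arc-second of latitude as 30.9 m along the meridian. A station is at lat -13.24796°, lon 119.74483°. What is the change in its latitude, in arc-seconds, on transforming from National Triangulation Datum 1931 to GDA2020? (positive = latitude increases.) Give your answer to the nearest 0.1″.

sin φ = -0.229166, cos φ = 0.973387, sin λ = 0.868244, cos λ = -0.496138.
North component: ΔN = −sin φ cos λ·ΔX − sin φ sin λ·ΔY + cos φ·ΔZ = −(-0.229166)(-0.496138)(626.7) − (-0.229166)(0.868244)(-137.9) + (0.973387)(-399.7) = -487.76 m.
1° of latitude spans 3600 × 30.90 = 111240 m, so Δφ = -487.76 / 111240 × 3600 = -15.785″.

Δφ = -15.8″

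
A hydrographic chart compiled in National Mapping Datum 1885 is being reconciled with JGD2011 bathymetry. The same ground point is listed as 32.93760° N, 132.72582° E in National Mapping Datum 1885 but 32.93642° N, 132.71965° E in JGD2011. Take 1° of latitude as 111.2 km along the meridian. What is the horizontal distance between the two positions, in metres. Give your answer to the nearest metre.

591 m

Δφ = 32.93642° − 32.93760° = -0.00118°; Δλ = 132.71965° − 132.72582° = -0.00617°.
ΔN = Δφ × 111200 = -131.2 m; ΔE = Δλ × 111200 × cos(32.93760°) = -0.00617 × 111200 × 0.839263 = -575.8 m.
Distance = √(ΔE² + ΔN²) = √((-575.8)² + (-131.2)²) = 590.6 m.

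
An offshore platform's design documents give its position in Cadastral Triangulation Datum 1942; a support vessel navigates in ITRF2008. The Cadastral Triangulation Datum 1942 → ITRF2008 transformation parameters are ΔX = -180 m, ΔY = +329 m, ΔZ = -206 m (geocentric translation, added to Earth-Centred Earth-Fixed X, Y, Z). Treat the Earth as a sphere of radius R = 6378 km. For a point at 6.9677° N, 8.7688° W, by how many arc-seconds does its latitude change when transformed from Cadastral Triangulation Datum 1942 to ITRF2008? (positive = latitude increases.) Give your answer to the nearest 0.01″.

Δφ = -5.72″

sin φ = 0.121310, cos φ = 0.992615, sin λ = -0.152448, cos λ = 0.988312.
North component: ΔN = −sin φ cos λ·ΔX − sin φ sin λ·ΔY + cos φ·ΔZ = −(0.121310)(0.988312)(-180) − (0.121310)(-0.152448)(329) + (0.992615)(-206) = -176.81 m.
1° of latitude spans πR/180 = 111317 m, so Δφ = -176.81 / 111317 × 3600 = -5.718″.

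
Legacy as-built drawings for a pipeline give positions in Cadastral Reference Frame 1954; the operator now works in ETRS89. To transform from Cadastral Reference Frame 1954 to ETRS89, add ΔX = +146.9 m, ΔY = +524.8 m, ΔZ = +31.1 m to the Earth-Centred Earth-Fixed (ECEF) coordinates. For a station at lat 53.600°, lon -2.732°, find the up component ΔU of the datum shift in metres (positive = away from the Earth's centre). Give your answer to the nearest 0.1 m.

At φ = 53.600°, λ = -2.732°: sin φ = 0.804894, cos φ = 0.593419, sin λ = -0.047664, cos λ = 0.998863.
ΔU = cos φ cos λ·ΔX + cos φ sin λ·ΔY + sin φ·ΔZ = (0.593419)(0.998863)(146.9) + (0.593419)(-0.047664)(524.8) + (0.804894)(31.1) = 97.26 m.

ΔU = 97.3 m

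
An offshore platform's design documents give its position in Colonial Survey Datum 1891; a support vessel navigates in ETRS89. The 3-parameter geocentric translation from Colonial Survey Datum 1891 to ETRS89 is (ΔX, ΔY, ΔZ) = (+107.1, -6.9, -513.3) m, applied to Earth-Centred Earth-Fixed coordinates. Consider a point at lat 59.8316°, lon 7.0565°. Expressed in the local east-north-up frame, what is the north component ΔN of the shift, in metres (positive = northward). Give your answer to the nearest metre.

ΔN = -349 m

At φ = 59.8316°, λ = 7.0565°: sin φ = 0.864552, cos φ = 0.502543, sin λ = 0.122848, cos λ = 0.992425.
ΔN = −sin φ cos λ·ΔX − sin φ sin λ·ΔY + cos φ·ΔZ = −(0.864552)(0.992425)(107.1) − (0.864552)(0.122848)(-6.9) + (0.502543)(-513.3) = -349.11 m.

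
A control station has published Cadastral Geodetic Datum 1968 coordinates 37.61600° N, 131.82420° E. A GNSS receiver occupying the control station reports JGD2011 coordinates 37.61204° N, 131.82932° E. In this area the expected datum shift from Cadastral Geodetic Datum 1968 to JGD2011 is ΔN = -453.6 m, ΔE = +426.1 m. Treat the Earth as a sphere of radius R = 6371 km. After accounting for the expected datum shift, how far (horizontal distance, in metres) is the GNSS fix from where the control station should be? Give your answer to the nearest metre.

Observed coordinate differences: Δφ = -0.00396°, Δλ = +0.00512°.
Converting to metres (1° lat = 111195 m, cos φ = 0.792119): observed ΔN = -440.3 m, observed ΔE = 451.0 m.
Subtracting the expected shift leaves a residual of -440.3 − (-453.6) = 13.3 m north and 451.0 − (426.1) = 24.9 m east.
Residual distance = √(13.3² + 24.9²) = 28.2 m.

28 m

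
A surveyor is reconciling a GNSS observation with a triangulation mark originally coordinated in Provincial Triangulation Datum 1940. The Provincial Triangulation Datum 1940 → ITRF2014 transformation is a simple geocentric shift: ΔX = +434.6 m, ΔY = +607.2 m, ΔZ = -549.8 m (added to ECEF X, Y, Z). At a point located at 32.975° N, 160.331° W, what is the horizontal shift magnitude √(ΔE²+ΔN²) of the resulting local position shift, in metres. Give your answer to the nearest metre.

444 m

The local east axis at (φ, λ) is (−sin λ, cos λ, 0), so ΔE = −sin(-160.331°)·434.6 + cos(-160.331°)·607.2 = -425.49 m.
The local north axis is (−sin φ cos λ, −sin φ sin λ, cos φ), giving ΔN = 222.740 + 111.236 − 461.232 = -127.26 m.
Horizontal magnitude = √(ΔE² + ΔN²) = √((-425.49)² + (-127.26)²) = 444.11 m.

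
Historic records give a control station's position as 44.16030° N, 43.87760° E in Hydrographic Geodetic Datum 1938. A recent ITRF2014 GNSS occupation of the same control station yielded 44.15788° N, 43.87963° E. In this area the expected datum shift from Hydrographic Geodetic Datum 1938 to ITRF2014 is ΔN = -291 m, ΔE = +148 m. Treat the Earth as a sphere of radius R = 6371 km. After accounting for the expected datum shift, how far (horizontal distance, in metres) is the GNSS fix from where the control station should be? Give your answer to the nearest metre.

26 m

Observed coordinate differences: Δφ = -0.00242°, Δλ = +0.00203°.
Converting to metres (1° lat = 111195 m, cos φ = 0.717393): observed ΔN = -269.1 m, observed ΔE = 161.9 m.
Subtracting the expected shift leaves a residual of -269.1 − (-291) = 21.9 m north and 161.9 − (148) = 13.9 m east.
Residual distance = √(21.9² + 13.9²) = 26.0 m.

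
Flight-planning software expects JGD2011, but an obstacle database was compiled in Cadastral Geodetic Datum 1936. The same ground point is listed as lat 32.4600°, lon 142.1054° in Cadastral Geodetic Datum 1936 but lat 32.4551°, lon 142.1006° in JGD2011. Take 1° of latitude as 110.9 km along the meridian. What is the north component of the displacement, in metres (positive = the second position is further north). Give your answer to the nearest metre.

Δφ = 32.4551° − 32.4600° = -0.0049°; Δλ = 142.1006° − 142.1054° = -0.0048°.
ΔN = Δφ × 110900 = -543.4 m; ΔE = Δλ × 110900 × cos(32.4600°) = -0.0048 × 110900 × 0.843766 = -449.2 m.

ΔN = -543 m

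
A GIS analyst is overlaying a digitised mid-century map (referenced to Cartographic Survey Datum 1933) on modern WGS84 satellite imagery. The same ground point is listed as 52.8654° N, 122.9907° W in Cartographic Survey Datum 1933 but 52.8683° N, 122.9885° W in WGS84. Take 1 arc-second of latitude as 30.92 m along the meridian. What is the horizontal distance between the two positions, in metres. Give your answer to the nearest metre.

Δφ = 52.8683° − 52.8654° = +0.0029°; Δλ = -122.9885° − -122.9907° = +0.0022°.
1° of latitude = 3600 × 30.92 = 111312 m.
ΔN = Δφ × 111312 = 322.8 m; ΔE = Δλ × 111312 × cos(52.8654°) = +0.0022 × 111312 × 0.603690 = 147.8 m.
Distance = √(ΔE² + ΔN²) = √(147.8² + 322.8²) = 355.0 m.

355 m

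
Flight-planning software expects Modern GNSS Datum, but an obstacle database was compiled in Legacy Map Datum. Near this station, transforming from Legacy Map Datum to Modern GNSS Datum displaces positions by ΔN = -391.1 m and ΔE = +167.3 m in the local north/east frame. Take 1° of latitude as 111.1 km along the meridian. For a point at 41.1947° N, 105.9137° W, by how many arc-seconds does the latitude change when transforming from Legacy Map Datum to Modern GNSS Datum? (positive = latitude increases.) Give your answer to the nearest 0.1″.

1° of latitude = 111.1 km, so Δφ = -391.1 / 111100 = -0.0035203° = -12.673″.

Δφ = -12.7″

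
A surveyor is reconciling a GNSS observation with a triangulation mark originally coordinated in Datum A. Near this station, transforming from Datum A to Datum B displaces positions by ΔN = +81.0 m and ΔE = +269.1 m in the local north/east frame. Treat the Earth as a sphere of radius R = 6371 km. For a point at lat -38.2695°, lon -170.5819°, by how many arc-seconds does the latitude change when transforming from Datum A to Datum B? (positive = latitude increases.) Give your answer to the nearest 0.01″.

On a sphere of radius R, 1 rad of latitude = R, so Δφ = ΔN / R = 81.0 / 6371000 = 1.2714e-05 rad = 2.622″.

Δφ = 2.62″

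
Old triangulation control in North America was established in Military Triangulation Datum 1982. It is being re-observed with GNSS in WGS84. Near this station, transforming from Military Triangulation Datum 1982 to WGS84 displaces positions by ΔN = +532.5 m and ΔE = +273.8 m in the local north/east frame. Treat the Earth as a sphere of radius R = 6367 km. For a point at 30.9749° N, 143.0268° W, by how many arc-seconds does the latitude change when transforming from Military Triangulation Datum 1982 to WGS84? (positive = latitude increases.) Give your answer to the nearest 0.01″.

Δφ = 17.25″

On a sphere of radius R, 1 rad of latitude = R, so Δφ = ΔN / R = 532.5 / 6367000 = 8.3634e-05 rad = 17.251″.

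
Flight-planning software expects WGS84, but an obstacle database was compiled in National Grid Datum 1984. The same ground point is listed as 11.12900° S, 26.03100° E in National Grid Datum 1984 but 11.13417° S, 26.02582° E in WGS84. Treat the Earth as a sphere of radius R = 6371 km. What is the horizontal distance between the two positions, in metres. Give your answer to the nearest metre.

Δφ = -11.13417° − -11.12900° = -0.00517°; Δλ = 26.02582° − 26.03100° = -0.00518°.
1° along a meridian = πR/180 = 111195 m.
ΔN = Δφ × 111195 = -574.9 m; ΔE = Δλ × 111195 × cos(-11.12900°) = -0.00518 × 111195 × 0.981195 = -565.2 m.
Distance = √(ΔE² + ΔN²) = √((-565.2)² + (-574.9)²) = 806.2 m.

806 m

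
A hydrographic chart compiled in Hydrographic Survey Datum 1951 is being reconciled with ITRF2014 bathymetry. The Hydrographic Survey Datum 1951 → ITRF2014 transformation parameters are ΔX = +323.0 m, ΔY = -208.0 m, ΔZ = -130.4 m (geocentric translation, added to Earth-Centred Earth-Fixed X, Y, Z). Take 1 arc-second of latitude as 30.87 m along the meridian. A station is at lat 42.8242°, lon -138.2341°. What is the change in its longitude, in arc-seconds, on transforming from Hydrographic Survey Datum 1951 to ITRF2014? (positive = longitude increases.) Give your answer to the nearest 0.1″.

sin φ = 0.679751, cos φ = 0.733443, sin λ = -0.666089, cos λ = -0.745873.
East component: ΔE = −sin λ·ΔX + cos λ·ΔY = −(-0.666089)(323.0) + (-0.745873)(-208.0) = 370.29 m.
1° of latitude spans 3600 × 30.87 = 111132 m; at latitude φ, 1° of longitude spans that × cos φ = 81509.0 m, so Δλ = 370.29 / 81509.0 × 3600 = 16.354″.

Δλ = 16.4″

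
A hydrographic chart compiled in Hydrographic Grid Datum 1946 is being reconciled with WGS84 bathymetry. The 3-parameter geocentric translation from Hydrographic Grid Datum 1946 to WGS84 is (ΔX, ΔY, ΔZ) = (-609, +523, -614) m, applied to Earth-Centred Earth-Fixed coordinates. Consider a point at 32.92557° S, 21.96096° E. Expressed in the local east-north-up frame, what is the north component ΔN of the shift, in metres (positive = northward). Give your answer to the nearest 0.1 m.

ΔN = -716.1 m

The local north axis is (−sin φ cos λ, −sin φ sin λ, cos φ), giving ΔN = -307.002 + 106.312 − 515.378 = -716.07 m.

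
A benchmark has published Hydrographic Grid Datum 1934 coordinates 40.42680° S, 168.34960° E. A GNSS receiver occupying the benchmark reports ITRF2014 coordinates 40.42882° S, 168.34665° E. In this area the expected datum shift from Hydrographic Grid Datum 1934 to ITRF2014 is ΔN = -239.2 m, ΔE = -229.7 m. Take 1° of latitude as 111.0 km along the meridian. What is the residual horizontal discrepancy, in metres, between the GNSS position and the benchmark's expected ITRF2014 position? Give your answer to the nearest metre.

25 m

Observed coordinate differences: Δφ = -0.00202°, Δλ = -0.00295°.
Converting to metres (1° lat = 111000 m, cos φ = 0.761235): observed ΔN = -224.2 m, observed ΔE = -249.3 m.
Subtracting the expected shift leaves a residual of -224.2 − (-239.2) = 15.0 m north and -249.3 − (-229.7) = -19.6 m east.
Residual distance = √(15.0² + (-19.6)²) = 24.6 m.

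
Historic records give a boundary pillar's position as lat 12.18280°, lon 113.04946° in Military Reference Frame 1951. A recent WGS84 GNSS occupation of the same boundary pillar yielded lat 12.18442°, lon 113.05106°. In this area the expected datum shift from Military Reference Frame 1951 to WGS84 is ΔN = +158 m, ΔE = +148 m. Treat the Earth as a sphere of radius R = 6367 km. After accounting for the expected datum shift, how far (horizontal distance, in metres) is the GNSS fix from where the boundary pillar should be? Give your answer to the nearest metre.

34 m

Observed coordinate differences: Δφ = +0.00162°, Δλ = +0.00160°.
Converting to metres (1° lat = 111125 m, cos φ = 0.977479): observed ΔN = 180.0 m, observed ΔE = 173.8 m.
Subtracting the expected shift leaves a residual of 180.0 − (158) = 22.0 m north and 173.8 − (148) = 25.8 m east.
Residual distance = √(22.0² + 25.8²) = 33.9 m.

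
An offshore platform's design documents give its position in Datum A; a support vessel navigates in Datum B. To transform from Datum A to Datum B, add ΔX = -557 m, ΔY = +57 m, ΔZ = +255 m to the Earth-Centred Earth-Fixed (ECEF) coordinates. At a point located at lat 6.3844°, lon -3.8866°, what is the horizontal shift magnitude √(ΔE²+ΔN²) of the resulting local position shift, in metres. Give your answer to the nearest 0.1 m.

The local east axis at (φ, λ) is (−sin λ, cos λ, 0), so ΔE = −sin(-3.8866°)·(-557) + cos(-3.8866°)·57 = 19.11 m.
The local north axis is (−sin φ cos λ, −sin φ sin λ, cos φ), giving ΔN = 61.795 + 0.430 + 253.419 = 315.64 m.
Horizontal magnitude = √(ΔE² + ΔN²) = √(19.11² + 315.64²) = 316.22 m.

316.2 m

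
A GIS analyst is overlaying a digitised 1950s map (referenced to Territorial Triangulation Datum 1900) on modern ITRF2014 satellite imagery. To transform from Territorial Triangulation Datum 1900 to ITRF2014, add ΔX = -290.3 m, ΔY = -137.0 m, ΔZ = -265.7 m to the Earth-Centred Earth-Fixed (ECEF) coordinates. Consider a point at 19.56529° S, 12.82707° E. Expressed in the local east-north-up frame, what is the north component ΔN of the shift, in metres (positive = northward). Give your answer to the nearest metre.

ΔN = -355 m

At φ = -19.56529°, λ = 12.82707°: sin φ = -0.334881, cos φ = 0.942260, sin λ = 0.222009, cos λ = 0.975045.
ΔN = −sin φ cos λ·ΔX − sin φ sin λ·ΔY + cos φ·ΔZ = −(-0.334881)(0.975045)(-290.3) − (-0.334881)(0.222009)(-137.0) + (0.942260)(-265.7) = -355.33 m.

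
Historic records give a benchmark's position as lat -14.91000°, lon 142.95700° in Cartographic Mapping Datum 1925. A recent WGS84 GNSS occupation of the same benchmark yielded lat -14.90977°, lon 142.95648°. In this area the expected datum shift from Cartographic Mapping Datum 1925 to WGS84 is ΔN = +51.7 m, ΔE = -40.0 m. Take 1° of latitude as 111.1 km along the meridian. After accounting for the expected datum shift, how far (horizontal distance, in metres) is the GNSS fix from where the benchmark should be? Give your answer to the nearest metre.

Observed coordinate differences: Δφ = +0.00023°, Δλ = -0.00052°.
Converting to metres (1° lat = 111100 m, cos φ = 0.966331): observed ΔN = 25.6 m, observed ΔE = -55.8 m.
Subtracting the expected shift leaves a residual of 25.6 − (51.7) = -26.1 m north and -55.8 − (-40.0) = -15.8 m east.
Residual distance = √((-26.1)² + (-15.8)²) = 30.6 m.

31 m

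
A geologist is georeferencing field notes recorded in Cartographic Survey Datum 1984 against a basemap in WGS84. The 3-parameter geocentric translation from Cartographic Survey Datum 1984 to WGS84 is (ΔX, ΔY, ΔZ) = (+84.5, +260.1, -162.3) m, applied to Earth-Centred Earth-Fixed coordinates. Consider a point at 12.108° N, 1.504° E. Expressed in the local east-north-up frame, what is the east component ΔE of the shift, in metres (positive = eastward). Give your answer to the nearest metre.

At φ = 12.108°, λ = 1.504°: sin φ = 0.209755, cos φ = 0.977754, sin λ = 0.026247, cos λ = 0.999655.
ΔE = −sin λ·ΔX + cos λ·ΔY = −(0.026247)·(84.5) + (0.999655)·(260.1) = 257.79 m.

ΔE = 258 m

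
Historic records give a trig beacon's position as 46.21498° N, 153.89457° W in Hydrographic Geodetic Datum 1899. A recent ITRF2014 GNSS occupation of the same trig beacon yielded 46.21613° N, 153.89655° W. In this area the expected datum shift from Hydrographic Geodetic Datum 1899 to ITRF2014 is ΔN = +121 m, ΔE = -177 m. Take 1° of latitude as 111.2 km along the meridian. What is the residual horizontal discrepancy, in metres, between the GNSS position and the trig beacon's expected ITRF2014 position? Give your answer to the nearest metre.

Observed coordinate differences: Δφ = +0.00115°, Δλ = -0.00198°.
Converting to metres (1° lat = 111200 m, cos φ = 0.691954): observed ΔN = 127.9 m, observed ΔE = -152.4 m.
Subtracting the expected shift leaves a residual of 127.9 − (121) = 6.9 m north and -152.4 − (-177) = 24.6 m east.
Residual distance = √(6.9² + 24.6²) = 25.6 m.

26 m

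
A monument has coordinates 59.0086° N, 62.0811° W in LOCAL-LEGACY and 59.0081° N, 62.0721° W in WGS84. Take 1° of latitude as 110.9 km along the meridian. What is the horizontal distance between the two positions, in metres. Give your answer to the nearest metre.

Δφ = 59.0081° − 59.0086° = -0.0005°; Δλ = -62.0721° − -62.0811° = +0.0090°.
ΔN = Δφ × 110900 = -55.5 m; ΔE = Δλ × 110900 × cos(59.0086°) = +0.0090 × 110900 × 0.514909 = 513.9 m.
Distance = √(ΔE² + ΔN²) = √(513.9² + (-55.5)²) = 516.9 m.

517 m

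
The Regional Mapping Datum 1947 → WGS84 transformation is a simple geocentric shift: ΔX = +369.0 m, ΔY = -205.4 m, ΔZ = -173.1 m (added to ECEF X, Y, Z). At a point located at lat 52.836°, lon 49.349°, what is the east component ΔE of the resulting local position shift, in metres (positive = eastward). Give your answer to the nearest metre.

ΔE = -414 m

The local east axis at (φ, λ) is (−sin λ, cos λ, 0), so ΔE = −sin(49.349°)·369.0 + cos(49.349°)·(-205.4) = -413.77 m.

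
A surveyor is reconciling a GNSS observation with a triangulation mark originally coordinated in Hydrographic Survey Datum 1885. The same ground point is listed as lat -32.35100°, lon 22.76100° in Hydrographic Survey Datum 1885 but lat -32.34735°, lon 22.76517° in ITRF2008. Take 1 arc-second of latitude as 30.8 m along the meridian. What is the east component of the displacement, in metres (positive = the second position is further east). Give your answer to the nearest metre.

ΔE = 391 m

Δφ = -32.34735° − -32.35100° = +0.00365°; Δλ = 22.76517° − 22.76100° = +0.00417°.
1° of latitude = 3600 × 30.80 = 110880 m.
ΔN = Δφ × 110880 = 404.7 m; ΔE = Δλ × 110880 × cos(-32.35100°) = +0.00417 × 110880 × 0.844786 = 390.6 m.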